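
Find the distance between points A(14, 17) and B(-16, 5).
Using the distance formula: d = sqrt((x₂-x₁)² + (y₂-y₁)²)
dx = (-16) - 14 = -30
dy = 5 - 17 = -12
d = sqrt((-30)² + (-12)²) = sqrt(900 + 144) = sqrt(1044) = 32.31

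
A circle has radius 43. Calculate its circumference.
Circumference = 2 * pi * r
Circumference = 2 * pi * 43
Circumference = 270.18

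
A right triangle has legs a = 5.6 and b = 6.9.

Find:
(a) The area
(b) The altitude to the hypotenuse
(a) Area = ½ab = ½·5.6·6.9 = 19.32
(b) Hypotenuse c = √(5.6² + 6.9²) = √78.97 = 8.88651
    Area = ½·c·h_c  →  h_c = 2·Area/c = 2·19.32/8.88651 = 4.348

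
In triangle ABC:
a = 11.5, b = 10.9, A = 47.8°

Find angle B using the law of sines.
sin(B)/b = sin(A)/a
sin(B) = b·sin(A)/a = 10.9·sin(47.8°)/11.5 = 0.702154
B = arcsin(0.702154) = 44.6°  (b ≤ a, so B ≤ A and the acute solution is unique)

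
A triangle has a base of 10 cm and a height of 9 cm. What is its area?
Area = (1/2) * base * height
Area = (1/2) * 10 * 9
Area = 45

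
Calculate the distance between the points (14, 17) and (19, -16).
Using the distance formula: d = sqrt((x₂-x₁)² + (y₂-y₁)²)
dx = 19 - 14 = 5
dy = (-16) - 17 = -33
d = sqrt(5² + (-33)²) = sqrt(25 + 1089) = sqrt(1114) = 33.38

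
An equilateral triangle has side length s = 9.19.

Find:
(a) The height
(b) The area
(a) Height h = s·√3/2 = 9.19·√3/2 = 7.959
(b) Area = (√3/4)·s² = (√3/4)·9.19² = (√3/4)·84.4561 = 36.57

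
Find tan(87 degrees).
tan(87 degrees) = 19.0811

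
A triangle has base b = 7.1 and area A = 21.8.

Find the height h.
A = ½bh  →  h = 2A/b
h = 2·21.8/7.1 = 6.141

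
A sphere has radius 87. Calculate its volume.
Volume = (4/3) * pi * r³
Volume = (4/3) * pi * 87³
Volume = (4/3) * pi * 658503
Volume = 2758330.92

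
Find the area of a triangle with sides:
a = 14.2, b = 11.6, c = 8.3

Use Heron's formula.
s = (a+b+c)/2 = (14.2+11.6+8.3)/2 = 17.05
A = √(s(s-a)(s-b)(s-c)) = √(17.05·2.85·5.45·8.75)
A = √2317.25 = 48.14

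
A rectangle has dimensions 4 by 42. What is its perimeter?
Perimeter = 2 * (length + width)
Perimeter = 2 * (4 + 42)
Perimeter = 2 * 46
Perimeter = 92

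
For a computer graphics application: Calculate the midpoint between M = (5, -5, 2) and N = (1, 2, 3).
Midpoint = ((5+1)/2, (-5+2)/2, (2+3)/2) = (3, -1.5, 2.5)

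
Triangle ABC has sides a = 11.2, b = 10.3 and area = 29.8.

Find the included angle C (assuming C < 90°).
Area = ½ab·sin(C)  →  sin(C) = 2·Area/(ab)
sin(C) = 2·29.8/(11.2·10.3) = 0.516644
C = arcsin(0.516644) = 31.11°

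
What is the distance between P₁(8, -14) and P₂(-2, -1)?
Using the distance formula: d = sqrt((x₂-x₁)² + (y₂-y₁)²)
dx = (-2) - 8 = -10
dy = (-1) - (-14) = 13
d = sqrt((-10)² + 13²) = sqrt(100 + 169) = sqrt(269) = 16.40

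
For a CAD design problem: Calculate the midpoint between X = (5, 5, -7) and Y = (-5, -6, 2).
Midpoint = ((5-5)/2, (5-6)/2, (-7+2)/2) = (0, -0.5, -2.5)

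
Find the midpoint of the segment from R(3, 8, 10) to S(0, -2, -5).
Midpoint = ((3+0)/2, (8-2)/2, (10-5)/2) = (1.5, 3, 2.5)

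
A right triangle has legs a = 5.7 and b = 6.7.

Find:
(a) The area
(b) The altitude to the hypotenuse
(a) Area = ½ab = ½·5.7·6.7 = 19.095
(b) Hypotenuse c = √(5.7² + 6.7²) = √77.38 = 8.79659
    Area = ½·c·h_c  →  h_c = 2·Area/c = 2·19.095/8.79659 = 4.341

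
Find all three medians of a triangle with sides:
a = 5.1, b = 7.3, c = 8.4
Using m_x = ½√(2y² + 2z² - x²):
m_a = ½√(2·7.3² + 2·8.4² - 5.1²) = ½√221.69 = 7.445
m_b = ½√(2·5.1² + 2·8.4² - 7.3²) = ½√139.85 = 5.913
m_c = ½√(2·5.1² + 2·7.3² - 8.4²) = ½√88.04 = 4.691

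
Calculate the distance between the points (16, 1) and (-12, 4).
Using the distance formula: d = sqrt((x₂-x₁)² + (y₂-y₁)²)
dx = (-12) - 16 = -28
dy = 4 - 1 = 3
d = sqrt((-28)² + 3²) = sqrt(784 + 9) = sqrt(793) = 28.16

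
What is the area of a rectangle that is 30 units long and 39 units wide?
Area = length * width
Area = 30 * 39
Area = 1170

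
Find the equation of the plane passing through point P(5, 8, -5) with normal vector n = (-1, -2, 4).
d = n·P = (-1)(5) + (-2)(8) + (4)(-5) = -41
Plane: -x - 2y + 4z = -41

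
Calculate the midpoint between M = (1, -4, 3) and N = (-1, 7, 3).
Midpoint = ((1-1)/2, (-4+7)/2, (3+3)/2) = (0, 1.5, 3)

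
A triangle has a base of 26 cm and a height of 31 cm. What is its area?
Area = (1/2) * base * height
Area = (1/2) * 26 * 31
Area = 403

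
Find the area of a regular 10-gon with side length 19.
For a regular 10-gon with side length s = 19:
Apothem a = s / (2*tan(pi/10)) = 19 / (2*tan(pi/10)) ≈ 29.238
Perimeter P = 10 * 19 = 190
Area = (1/2) * P * a = (1/2) * 190 * 29.238 = 2777.61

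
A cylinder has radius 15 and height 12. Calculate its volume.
Volume = pi * r² * h
Volume = pi * 15² * 12
Volume = pi * 225 * 12
Volume = pi * 2700
Volume = 8482.30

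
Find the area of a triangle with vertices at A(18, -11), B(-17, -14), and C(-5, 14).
Using the coordinate formula: Area = (1/2)|x₁(y₂-y₃) + x₂(y₃-y₁) + x₃(y₁-y₂)|
Area = (1/2)|18((-14)-14) + (-17)(14-(-11)) + (-5)((-11)-(-14))|
Area = (1/2)|18*(-28) + (-17)*25 + (-5)*3|
Area = (1/2)|(-504) + (-425) + (-15)|
Area = (1/2)*944 = 472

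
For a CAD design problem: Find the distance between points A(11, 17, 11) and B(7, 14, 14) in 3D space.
d = √[(-4)² + (-3)² + (3)²] = √34 = 5.831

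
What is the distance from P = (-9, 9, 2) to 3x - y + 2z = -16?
d = |3(-9) + (-1)(9) + 2(2) - (-16)| / √(3² + (-1)² + 2²) = 16/√14 = 4.276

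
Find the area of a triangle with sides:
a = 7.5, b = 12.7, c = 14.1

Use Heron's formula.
s = (a+b+c)/2 = (7.5+12.7+14.1)/2 = 17.15
A = √(s(s-a)(s-b)(s-c)) = √(17.15·9.65·4.45·3.05)
A = √2246.21 = 47.39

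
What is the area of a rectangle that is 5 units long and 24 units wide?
Area = length * width
Area = 5 * 24
Area = 120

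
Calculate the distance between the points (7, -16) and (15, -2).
Using the distance formula: d = sqrt((x₂-x₁)² + (y₂-y₁)²)
dx = 15 - 7 = 8
dy = (-2) - (-16) = 14
d = sqrt(8² + 14²) = sqrt(64 + 196) = sqrt(260) = 16.12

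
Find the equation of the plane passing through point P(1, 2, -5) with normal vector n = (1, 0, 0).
d = n·P = (1)(1) + (0)(2) + (0)(-5) = 1
Plane: x = 1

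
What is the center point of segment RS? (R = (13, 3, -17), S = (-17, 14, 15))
Midpoint = ((13-17)/2, (3+14)/2, (-17+15)/2) = (-2, 8.5, -1)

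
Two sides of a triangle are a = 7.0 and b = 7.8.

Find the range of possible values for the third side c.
By the triangle inequality: |a - b| < c < a + b
|7.0 - 7.8| < c < 7.0 + 7.8
0.8 < c < 14.8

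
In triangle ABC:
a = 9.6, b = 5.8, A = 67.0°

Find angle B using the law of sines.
sin(B)/b = sin(A)/a
sin(B) = b·sin(A)/a = 5.8·sin(67.0°)/9.6 = 0.556138
B = arcsin(0.556138) = 33.79°  (b ≤ a, so B ≤ A and the acute solution is unique)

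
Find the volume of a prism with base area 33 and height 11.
Volume = base area * height
Volume = 33 * 11
Volume = 363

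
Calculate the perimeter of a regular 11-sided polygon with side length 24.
Perimeter = number of sides * side length
Perimeter = 11 * 24
Perimeter = 264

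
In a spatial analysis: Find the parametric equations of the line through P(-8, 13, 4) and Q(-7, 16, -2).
Direction vector d = Q - P = (1, 3, -6)
x = -8 + t, y = 13 + 3t, z = 4 - 6t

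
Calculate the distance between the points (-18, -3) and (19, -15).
Using the distance formula: d = sqrt((x₂-x₁)² + (y₂-y₁)²)
dx = 19 - (-18) = 37
dy = (-15) - (-3) = -12
d = sqrt(37² + (-12)²) = sqrt(1369 + 144) = sqrt(1513) = 38.90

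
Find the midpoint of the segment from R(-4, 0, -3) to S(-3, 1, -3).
Midpoint = ((-4-3)/2, (0+1)/2, (-3-3)/2) = (-3.5, 0.5, -3)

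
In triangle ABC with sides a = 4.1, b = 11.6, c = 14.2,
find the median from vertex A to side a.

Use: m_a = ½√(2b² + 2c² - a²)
m_a = ½√(2·11.6² + 2·14.2² - 4.1²)
m_a = ½√(269.12 + 403.28 - 16.81) = ½√655.59 = 12.8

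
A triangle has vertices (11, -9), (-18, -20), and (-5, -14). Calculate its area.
Using the coordinate formula: Area = (1/2)|x₁(y₂-y₃) + x₂(y₃-y₁) + x₃(y₁-y₂)|
Area = (1/2)|11((-20)-(-14)) + (-18)((-14)-(-9)) + (-5)((-9)-(-20))|
Area = (1/2)|11*(-6) + (-18)*(-5) + (-5)*11|
Area = (1/2)|(-66) + 90 + (-55)|
Area = (1/2)*31 = 15.50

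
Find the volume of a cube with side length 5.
Volume = s³
Volume = 5³
Volume = 125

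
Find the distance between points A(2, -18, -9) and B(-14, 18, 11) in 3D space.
d = √[(-16)² + (36)² + (20)²] = √1952 = 44.18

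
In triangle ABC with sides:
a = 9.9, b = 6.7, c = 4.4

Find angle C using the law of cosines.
cos(C) = (a² + b² - c²)/(2ab)
cos(C) = (9.9² + 6.7² - 4.4²)/(2·9.9·6.7) = 123.54/132.66 = 0.931253
C = arccos(0.931253) = 21.37°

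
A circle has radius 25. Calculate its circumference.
Circumference = 2 * pi * r
Circumference = 2 * pi * 25
Circumference = 157.08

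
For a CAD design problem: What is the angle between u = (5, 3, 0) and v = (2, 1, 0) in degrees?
u·v = 13, |u|² = 34, |v|² = 5
cos θ = 13/√170 ≈ 0.9971
θ ≈ 4.399°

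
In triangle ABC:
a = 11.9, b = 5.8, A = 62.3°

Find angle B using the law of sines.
sin(B)/b = sin(A)/a
sin(B) = b·sin(A)/a = 5.8·sin(62.3°)/11.9 = 0.431536
B = arcsin(0.431536) = 25.57°  (b ≤ a, so B ≤ A and the acute solution is unique)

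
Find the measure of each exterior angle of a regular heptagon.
Exterior angle of a regular n-gon = 360/n
Exterior angle = 360/7
Exterior angle = 51.43 degrees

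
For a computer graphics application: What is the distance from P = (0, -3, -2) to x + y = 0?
d = |1(0) + 1(-3) + 0(-2) - (0)| / √(1² + 1² + 0²) = 3/√2 = 2.121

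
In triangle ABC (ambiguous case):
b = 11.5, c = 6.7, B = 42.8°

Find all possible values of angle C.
sin(C)/c = sin(B)/b  →  sin(C) = c·sin(B)/b = 6.7·sin(42.8°)/11.5 = 0.395848
C₁ = arcsin(0.395848) = 23.32°,  C₂ = 180° - C₁ = 156.68°
Check C₂: A = 180° - 42.8° - 156.68° = -19.48° ≤ 0, rejected
C = 23.32° (one solution)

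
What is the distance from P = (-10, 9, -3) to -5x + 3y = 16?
d = |(-5)(-10) + 3(9) + 0(-3) - (16)| / √((-5)² + 3² + 0²) = 61/√34 = 10.46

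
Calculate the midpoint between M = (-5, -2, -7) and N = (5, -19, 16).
Midpoint = ((-5+5)/2, (-2-19)/2, (-7+16)/2) = (0, -10.5, 4.5)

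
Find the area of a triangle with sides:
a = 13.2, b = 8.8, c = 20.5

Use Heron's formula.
s = (a+b+c)/2 = (13.2+8.8+20.5)/2 = 21.25
A = √(s(s-a)(s-b)(s-c)) = √(21.25·8.05·12.45·0.75)
A = √1597.3 = 39.97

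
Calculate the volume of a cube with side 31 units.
Volume = s³
Volume = 31³
Volume = 29791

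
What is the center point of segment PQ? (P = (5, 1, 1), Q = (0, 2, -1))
Midpoint = ((5+0)/2, (1+2)/2, (1-1)/2) = (2.5, 1.5, 0)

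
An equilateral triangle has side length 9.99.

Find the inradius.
For an equilateral triangle, r = s/(2√3) where s is the side.
r = 9.99/(2√3) = 9.99/3.464102 = 2.884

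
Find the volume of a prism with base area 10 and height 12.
Volume = base area * height
Volume = 10 * 12
Volume = 120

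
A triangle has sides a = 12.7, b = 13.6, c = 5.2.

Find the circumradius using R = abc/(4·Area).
s = (a+b+c)/2 = 15.75
Area = √(s(s-a)(s-b)(s-c)) = √(15.75·3.05·2.15·10.55) = 33.0093
R = abc/(4·Area) = (12.7·13.6·5.2)/(4·33.0093) = 898.144/132.0372 = 6.802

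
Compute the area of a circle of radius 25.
Area = pi * r²
Area = pi * 25²
Area = pi * 625
Area = 1963.50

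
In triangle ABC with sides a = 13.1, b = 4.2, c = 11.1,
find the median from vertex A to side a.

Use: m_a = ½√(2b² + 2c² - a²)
m_a = ½√(2·4.2² + 2·11.1² - 13.1²)
m_a = ½√(35.28 + 246.42 - 171.61) = ½√110.09 = 5.246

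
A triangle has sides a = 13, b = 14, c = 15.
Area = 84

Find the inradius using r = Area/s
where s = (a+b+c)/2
s = (13+14+15)/2 = 21
r = Area/s = 84/21 = 4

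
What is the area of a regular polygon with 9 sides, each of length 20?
For a regular 9-gon with side length s = 20:
Apothem a = s / (2*tan(pi/9)) = 20 / (2*tan(pi/9)) ≈ 27.4748
Perimeter P = 9 * 20 = 180
Area = (1/2) * P * a = (1/2) * 180 * 27.4748 = 2472.73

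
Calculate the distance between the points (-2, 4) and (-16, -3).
Using the distance formula: d = sqrt((x₂-x₁)² + (y₂-y₁)²)
dx = (-16) - (-2) = -14
dy = (-3) - 4 = -7
d = sqrt((-14)² + (-7)²) = sqrt(196 + 49) = sqrt(245) = 15.65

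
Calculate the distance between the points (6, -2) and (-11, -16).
Using the distance formula: d = sqrt((x₂-x₁)² + (y₂-y₁)²)
dx = (-11) - 6 = -17
dy = (-16) - (-2) = -14
d = sqrt((-17)² + (-14)²) = sqrt(289 + 196) = sqrt(485) = 22.02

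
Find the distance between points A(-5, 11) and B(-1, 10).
Using the distance formula: d = sqrt((x₂-x₁)² + (y₂-y₁)²)
dx = (-1) - (-5) = 4
dy = 10 - 11 = -1
d = sqrt(4² + (-1)²) = sqrt(16 + 1) = sqrt(17) = 4.12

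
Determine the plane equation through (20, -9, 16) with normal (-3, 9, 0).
d = n·P = (-3)(20) + (9)(-9) + (0)(16) = -141
Plane: -3x + 9y = -141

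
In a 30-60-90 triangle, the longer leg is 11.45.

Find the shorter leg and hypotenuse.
In a 30-60-90 triangle, sides are in ratio 1 : √3 : 2.
Long leg = short leg·√3  →  short leg = 11.45/√3 = 6.611
Hypotenuse = 2·(short leg) = 2·11.45/√3 = 13.22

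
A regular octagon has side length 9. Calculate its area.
For a regular 8-gon with side length s = 9:
Apothem a = s / (2*tan(pi/8)) = 9 / (2*tan(pi/8)) ≈ 10.864
Perimeter P = 8 * 9 = 72
Area = (1/2) * P * a = (1/2) * 72 * 10.864 = 391.10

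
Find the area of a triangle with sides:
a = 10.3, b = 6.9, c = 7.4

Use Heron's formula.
s = (a+b+c)/2 = (10.3+6.9+7.4)/2 = 12.3
A = √(s(s-a)(s-b)(s-c)) = √(12.3·2·5.4·4.9)
A = √650.916 = 25.51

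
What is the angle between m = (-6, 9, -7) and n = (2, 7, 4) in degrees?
m·n = 23, |m|² = 166, |n|² = 69
cos θ = 23/√11454 ≈ 0.2149
θ ≈ 77.59°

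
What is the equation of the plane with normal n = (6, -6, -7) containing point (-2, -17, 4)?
d = n·P = (6)(-2) + (-6)(-17) + (-7)(4) = 62
Plane: 6x - 6y - 7z = 62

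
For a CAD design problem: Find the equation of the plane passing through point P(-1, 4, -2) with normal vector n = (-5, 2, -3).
d = n·P = (-5)(-1) + (2)(4) + (-3)(-2) = 19
Plane: -5x + 2y - 3z = 19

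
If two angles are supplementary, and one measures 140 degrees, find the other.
Supplementary angles sum to 180 degrees.
Other angle = 180 - 140
Other angle = 40 degrees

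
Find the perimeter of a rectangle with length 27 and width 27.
Perimeter = 2 * (length + width)
Perimeter = 2 * (27 + 27)
Perimeter = 2 * 54
Perimeter = 108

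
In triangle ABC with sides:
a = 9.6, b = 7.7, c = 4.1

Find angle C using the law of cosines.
cos(C) = (a² + b² - c²)/(2ab)
cos(C) = (9.6² + 7.7² - 4.1²)/(2·9.6·7.7) = 134.64/147.84 = 0.910714
C = arccos(0.910714) = 24.4°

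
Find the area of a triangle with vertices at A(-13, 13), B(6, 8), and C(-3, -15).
Using the coordinate formula: Area = (1/2)|x₁(y₂-y₃) + x₂(y₃-y₁) + x₃(y₁-y₂)|
Area = (1/2)|(-13)(8-(-15)) + 6((-15)-13) + (-3)(13-8)|
Area = (1/2)|(-13)*23 + 6*(-28) + (-3)*5|
Area = (1/2)|(-299) + (-168) + (-15)|
Area = (1/2)*482 = 241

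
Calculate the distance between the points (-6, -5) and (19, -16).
Using the distance formula: d = sqrt((x₂-x₁)² + (y₂-y₁)²)
dx = 19 - (-6) = 25
dy = (-16) - (-5) = -11
d = sqrt(25² + (-11)²) = sqrt(625 + 121) = sqrt(746) = 27.31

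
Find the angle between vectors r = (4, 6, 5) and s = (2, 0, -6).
r·s = -22, |r|² = 77, |s|² = 40
cos θ = -22/√3080 ≈ -0.3964
θ ≈ 113.4°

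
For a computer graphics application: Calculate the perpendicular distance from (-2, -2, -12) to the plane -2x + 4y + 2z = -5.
d = |(-2)(-2) + 4(-2) + 2(-12) - (-5)| / √((-2)² + 4² + 2²) = 23/√24 = 4.695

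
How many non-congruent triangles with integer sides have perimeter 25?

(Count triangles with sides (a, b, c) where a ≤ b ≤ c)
With a ≤ b ≤ c and a + b + c = 25, the triangle inequality a + b > c gives c < 25/2, so c ≤ 12.
Iterate a from 1 to ⌊p/3⌋ = 8; for each a, b ranges from a to ⌊(p−a)/2⌋ with c = p − a − b, keeping only c ≥ b.
Triples: (1, 12, 12), (2, 11, 12), (3, 10, 12), …
Count = 16 triangles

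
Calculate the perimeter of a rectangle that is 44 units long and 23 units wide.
Perimeter = 2 * (length + width)
Perimeter = 2 * (44 + 23)
Perimeter = 2 * 67
Perimeter = 134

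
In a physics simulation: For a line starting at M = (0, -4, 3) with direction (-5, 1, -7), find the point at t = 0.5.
P(0.5) = (0 + (-5)(0.5), -4 + 1(0.5), 3 + (-7)(0.5)) = (-2.5, -3.5, -0.5)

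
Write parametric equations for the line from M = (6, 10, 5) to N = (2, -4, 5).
Direction vector d = N - M = (-4, -14, 0)
x = 6 - 4t, y = 10 - 14t, z = 5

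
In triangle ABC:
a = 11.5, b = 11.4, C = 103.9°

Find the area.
Using A = ½ab·sin(C):
A = ½·11.5·11.4·sin(103.9°) = ½·131.1·0.970716 = 63.63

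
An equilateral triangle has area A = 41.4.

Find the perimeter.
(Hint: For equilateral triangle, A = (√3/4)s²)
A = (√3/4)s²  →  s² = 4A/√3 = 4·41.4/√3 = 95.6092
s = 9.778
Perimeter = 3s = 29.33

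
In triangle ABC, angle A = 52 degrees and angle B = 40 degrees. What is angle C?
Sum of angles in a triangle = 180 degrees
Third angle = 180 - 52 - 40
Third angle = 88 degrees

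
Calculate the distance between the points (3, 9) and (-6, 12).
Using the distance formula: d = sqrt((x₂-x₁)² + (y₂-y₁)²)
dx = (-6) - 3 = -9
dy = 12 - 9 = 3
d = sqrt((-9)² + 3²) = sqrt(81 + 9) = sqrt(90) = 9.49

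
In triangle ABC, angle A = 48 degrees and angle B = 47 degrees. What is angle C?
Sum of angles in a triangle = 180 degrees
Third angle = 180 - 48 - 47
Third angle = 85 degrees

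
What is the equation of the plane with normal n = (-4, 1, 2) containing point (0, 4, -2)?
d = n·P = (-4)(0) + (1)(4) + (2)(-2) = 0
Plane: -4x + y + 2z = 0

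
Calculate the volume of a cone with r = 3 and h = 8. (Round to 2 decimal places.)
Volume = (1/3) * pi * r² * h
Volume = (1/3) * pi * 3² * 8
Volume = (1/3) * pi * 9 * 8
Volume = (1/3) * pi * 72
Volume = 75.40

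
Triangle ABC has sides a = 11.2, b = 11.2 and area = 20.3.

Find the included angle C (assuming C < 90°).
Area = ½ab·sin(C)  →  sin(C) = 2·Area/(ab)
sin(C) = 2·20.3/(11.2·11.2) = 0.323661
C = arcsin(0.323661) = 18.88°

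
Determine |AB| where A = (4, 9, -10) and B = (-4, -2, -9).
d = √[(-8)² + (-11)² + (1)²] = √186 = 13.64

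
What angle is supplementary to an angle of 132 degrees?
Supplementary angles sum to 180 degrees.
Other angle = 180 - 132
Other angle = 48 degrees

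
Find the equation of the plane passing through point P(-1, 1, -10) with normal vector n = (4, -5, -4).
d = n·P = (4)(-1) + (-5)(1) + (-4)(-10) = 31
Plane: 4x - 5y - 4z = 31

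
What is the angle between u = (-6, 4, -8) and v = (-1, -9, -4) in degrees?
u·v = 2, |u|² = 116, |v|² = 98
cos θ = 2/√11368 ≈ 0.01876
θ ≈ 88.93°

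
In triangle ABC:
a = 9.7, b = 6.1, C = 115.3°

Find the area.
Using A = ½ab·sin(C):
A = ½·9.7·6.1·sin(115.3°) = ½·59.17·0.904083 = 26.75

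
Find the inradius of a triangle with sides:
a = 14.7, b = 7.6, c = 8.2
s = (a+b+c)/2 = (14.7+7.6+8.2)/2 = 15.25
Area = √(s(s-a)(s-b)(s-c)) = √(15.25·0.55·7.65·7.05) = 21.2687
r = Area/s = 21.2687/15.25 = 1.395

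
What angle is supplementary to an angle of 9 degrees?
Supplementary angles sum to 180 degrees.
Other angle = 180 - 9
Other angle = 171 degrees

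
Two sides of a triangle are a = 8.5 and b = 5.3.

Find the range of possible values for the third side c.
By the triangle inequality: |a - b| < c < a + b
|8.5 - 5.3| < c < 8.5 + 5.3
3.2 < c < 13.8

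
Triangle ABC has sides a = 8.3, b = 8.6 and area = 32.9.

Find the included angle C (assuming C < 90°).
Area = ½ab·sin(C)  →  sin(C) = 2·Area/(ab)
sin(C) = 2·32.9/(8.3·8.6) = 0.921827
C = arcsin(0.921827) = 67.19°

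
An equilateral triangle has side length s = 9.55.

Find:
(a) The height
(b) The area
(a) Height h = s·√3/2 = 9.55·√3/2 = 8.271
(b) Area = (√3/4)·s² = (√3/4)·9.55² = (√3/4)·91.2025 = 39.49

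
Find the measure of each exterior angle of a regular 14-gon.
Exterior angle of a regular n-gon = 360/n
Exterior angle = 360/14
Exterior angle = 25.71 degrees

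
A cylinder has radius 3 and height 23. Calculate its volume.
Volume = pi * r² * h
Volume = pi * 3² * 23
Volume = pi * 9 * 23
Volume = pi * 207
Volume = 650.31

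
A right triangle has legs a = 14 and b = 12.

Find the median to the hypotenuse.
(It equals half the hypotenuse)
Hypotenuse c = √(14² + 12²) = √340 = 18.4391
Median to hypotenuse = c/2 = 9.22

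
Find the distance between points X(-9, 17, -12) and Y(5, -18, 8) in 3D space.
d = √[(14)² + (-35)² + (20)²] = √1821 = 42.67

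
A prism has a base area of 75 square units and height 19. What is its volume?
Volume = base area * height
Volume = 75 * 19
Volume = 1425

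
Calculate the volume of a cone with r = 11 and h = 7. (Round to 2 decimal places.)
Volume = (1/3) * pi * r² * h
Volume = (1/3) * pi * 11² * 7
Volume = (1/3) * pi * 121 * 7
Volume = (1/3) * pi * 847
Volume = 886.98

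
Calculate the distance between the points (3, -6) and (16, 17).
Using the distance formula: d = sqrt((x₂-x₁)² + (y₂-y₁)²)
dx = 16 - 3 = 13
dy = 17 - (-6) = 23
d = sqrt(13² + 23²) = sqrt(169 + 529) = sqrt(698) = 26.42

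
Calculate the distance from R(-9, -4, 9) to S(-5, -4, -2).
d = √[(4)² + (0)² + (-11)²] = √137 = 11.7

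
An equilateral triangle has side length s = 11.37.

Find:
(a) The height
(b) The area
(a) Height h = s·√3/2 = 11.37·√3/2 = 9.847
(b) Area = (√3/4)·s² = (√3/4)·11.37² = (√3/4)·129.277 = 55.98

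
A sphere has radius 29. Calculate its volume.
Volume = (4/3) * pi * r³
Volume = (4/3) * pi * 29³
Volume = (4/3) * pi * 24389
Volume = 102160.40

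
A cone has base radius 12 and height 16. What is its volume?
Volume = (1/3) * pi * r² * h
Volume = (1/3) * pi * 12² * 16
Volume = (1/3) * pi * 144 * 16
Volume = (1/3) * pi * 2304
Volume = 2412.74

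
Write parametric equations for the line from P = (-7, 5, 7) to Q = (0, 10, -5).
Direction vector d = Q - P = (7, 5, -12)
x = -7 + 7t, y = 5 + 5t, z = 7 - 12t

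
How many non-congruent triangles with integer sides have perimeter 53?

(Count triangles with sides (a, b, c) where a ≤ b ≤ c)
With a ≤ b ≤ c and a + b + c = 53, the triangle inequality a + b > c gives c < 53/2, so c ≤ 26.
Iterate a from 1 to ⌊p/3⌋ = 17; for each a, b ranges from a to ⌊(p−a)/2⌋ with c = p − a − b, keeping only c ≥ b.
Triples: (1, 26, 26), (2, 25, 26), (3, 24, 26), …
Count = 65 triangles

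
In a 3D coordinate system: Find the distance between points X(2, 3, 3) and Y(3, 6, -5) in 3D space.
d = √[(1)² + (3)² + (-8)²] = √74 = 8.602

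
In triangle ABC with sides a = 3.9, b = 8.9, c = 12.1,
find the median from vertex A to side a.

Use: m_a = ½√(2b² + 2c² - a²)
m_a = ½√(2·8.9² + 2·12.1² - 3.9²)
m_a = ½√(158.42 + 292.82 - 15.21) = ½√436.03 = 10.44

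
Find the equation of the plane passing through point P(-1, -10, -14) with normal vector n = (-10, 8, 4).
d = n·P = (-10)(-1) + (8)(-10) + (4)(-14) = -126
Plane: -10x + 8y + 4z = -126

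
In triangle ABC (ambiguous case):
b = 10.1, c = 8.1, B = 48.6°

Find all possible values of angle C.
sin(C)/c = sin(B)/b  →  sin(C) = c·sin(B)/b = 8.1·sin(48.6°)/10.1 = 0.601574
C₁ = arcsin(0.601574) = 36.98°,  C₂ = 180° - C₁ = 143.02°
Check C₂: A = 180° - 48.6° - 143.02° = -11.62° ≤ 0, rejected
C = 36.98° (one solution)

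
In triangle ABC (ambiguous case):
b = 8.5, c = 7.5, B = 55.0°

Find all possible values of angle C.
sin(C)/c = sin(B)/b  →  sin(C) = c·sin(B)/b = 7.5·sin(55.0°)/8.5 = 0.722781
C₁ = arcsin(0.722781) = 46.28°,  C₂ = 180° - C₁ = 133.72°
Check C₂: A = 180° - 55.0° - 133.72° = -8.72° ≤ 0, rejected
C = 46.28° (one solution)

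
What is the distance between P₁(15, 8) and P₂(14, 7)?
Using the distance formula: d = sqrt((x₂-x₁)² + (y₂-y₁)²)
dx = 14 - 15 = -1
dy = 7 - 8 = -1
d = sqrt((-1)² + (-1)²) = sqrt(1 + 1) = sqrt(2) = 1.41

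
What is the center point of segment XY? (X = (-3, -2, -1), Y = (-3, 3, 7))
Midpoint = ((-3-3)/2, (-2+3)/2, (-1+7)/2) = (-3, 0.5, 3)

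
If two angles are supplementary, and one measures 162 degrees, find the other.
Supplementary angles sum to 180 degrees.
Other angle = 180 - 162
Other angle = 18 degrees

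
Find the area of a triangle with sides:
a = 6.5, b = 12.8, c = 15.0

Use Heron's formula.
s = (a+b+c)/2 = (6.5+12.8+15.0)/2 = 17.15
A = √(s(s-a)(s-b)(s-c)) = √(17.15·10.65·4.35·2.15)
A = √1708.21 = 41.33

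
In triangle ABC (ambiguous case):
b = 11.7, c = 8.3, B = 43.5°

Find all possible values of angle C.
sin(C)/c = sin(B)/b  →  sin(C) = c·sin(B)/b = 8.3·sin(43.5°)/11.7 = 0.488320
C₁ = arcsin(0.488320) = 29.23°,  C₂ = 180° - C₁ = 150.77°
Check C₂: A = 180° - 43.5° - 150.77° = -14.27° ≤ 0, rejected
C = 29.23° (one solution)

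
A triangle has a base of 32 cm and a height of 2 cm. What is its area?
Area = (1/2) * base * height
Area = (1/2) * 32 * 2
Area = 32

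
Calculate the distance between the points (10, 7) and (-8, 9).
Using the distance formula: d = sqrt((x₂-x₁)² + (y₂-y₁)²)
dx = (-8) - 10 = -18
dy = 9 - 7 = 2
d = sqrt((-18)² + 2²) = sqrt(324 + 4) = sqrt(328) = 18.11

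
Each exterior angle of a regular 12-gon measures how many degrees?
Exterior angle of a regular n-gon = 360/n
Exterior angle = 360/12
Exterior angle = 30 degrees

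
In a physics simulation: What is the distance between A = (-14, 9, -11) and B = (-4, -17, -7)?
d = √[(10)² + (-26)² + (4)²] = √792 = 28.14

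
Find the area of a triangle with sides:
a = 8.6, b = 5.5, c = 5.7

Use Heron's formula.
s = (a+b+c)/2 = (8.6+5.5+5.7)/2 = 9.9
A = √(s(s-a)(s-b)(s-c)) = √(9.9·1.3·4.4·4.2)
A = √237.838 = 15.42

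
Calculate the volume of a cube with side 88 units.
Volume = s³
Volume = 88³
Volume = 681472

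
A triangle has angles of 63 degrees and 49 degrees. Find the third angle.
Sum of angles in a triangle = 180 degrees
Third angle = 180 - 63 - 49
Third angle = 68 degrees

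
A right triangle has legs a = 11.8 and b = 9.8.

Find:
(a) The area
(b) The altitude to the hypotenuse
(a) Area = ½ab = ½·11.8·9.8 = 57.82
(b) Hypotenuse c = √(11.8² + 9.8²) = √235.28 = 15.3388
    Area = ½·c·h_c  →  h_c = 2·Area/c = 2·57.82/15.3388 = 7.539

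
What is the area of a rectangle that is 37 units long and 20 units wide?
Area = length * width
Area = 37 * 20
Area = 740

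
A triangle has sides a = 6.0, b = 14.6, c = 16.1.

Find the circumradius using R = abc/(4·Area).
s = (a+b+c)/2 = 18.35
Area = √(s(s-a)(s-b)(s-c)) = √(18.35·12.35·3.75·2.25) = 43.7279
R = abc/(4·Area) = (6.0·14.6·16.1)/(4·43.7279) = 1410.36/174.9116 = 8.063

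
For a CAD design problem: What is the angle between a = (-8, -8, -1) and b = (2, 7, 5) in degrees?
a·b = -77, |a|² = 129, |b|² = 78
cos θ = -77/√10062 ≈ -0.7676
θ ≈ 140.1°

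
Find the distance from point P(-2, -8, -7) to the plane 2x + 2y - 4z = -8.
d = |2(-2) + 2(-8) + (-4)(-7) - (-8)| / √(2² + 2² + (-4)²) = 16/√24 = 3.266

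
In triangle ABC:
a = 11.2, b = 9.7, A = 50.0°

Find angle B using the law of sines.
sin(B)/b = sin(A)/a
sin(B) = b·sin(A)/a = 9.7·sin(50.0°)/11.2 = 0.663449
B = arcsin(0.663449) = 41.56°  (b ≤ a, so B ≤ A and the acute solution is unique)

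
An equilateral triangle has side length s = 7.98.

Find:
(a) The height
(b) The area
(a) Height h = s·√3/2 = 7.98·√3/2 = 6.911
(b) Area = (√3/4)·s² = (√3/4)·7.98² = (√3/4)·63.6804 = 27.57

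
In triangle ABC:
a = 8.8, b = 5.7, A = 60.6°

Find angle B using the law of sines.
sin(B)/b = sin(A)/a
sin(B) = b·sin(A)/a = 5.7·sin(60.6°)/8.8 = 0.564309
B = arcsin(0.564309) = 34.35°  (b ≤ a, so B ≤ A and the acute solution is unique)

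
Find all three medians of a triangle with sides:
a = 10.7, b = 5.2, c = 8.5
Using m_x = ½√(2y² + 2z² - x²):
m_a = ½√(2·5.2² + 2·8.5² - 10.7²) = ½√84.09 = 4.585
m_b = ½√(2·10.7² + 2·8.5² - 5.2²) = ½√346.44 = 9.306
m_c = ½√(2·10.7² + 2·5.2² - 8.5²) = ½√210.81 = 7.26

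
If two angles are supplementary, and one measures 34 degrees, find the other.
Supplementary angles sum to 180 degrees.
Other angle = 180 - 34
Other angle = 146 degrees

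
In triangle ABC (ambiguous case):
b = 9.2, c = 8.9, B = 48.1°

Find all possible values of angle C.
sin(C)/c = sin(B)/b  →  sin(C) = c·sin(B)/b = 8.9·sin(48.1°)/9.2 = 0.720041
C₁ = arcsin(0.720041) = 46.06°,  C₂ = 180° - C₁ = 133.94°
Check C₂: A = 180° - 48.1° - 133.94° = -2.04° ≤ 0, rejected
C = 46.06° (one solution)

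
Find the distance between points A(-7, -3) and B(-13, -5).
Using the distance formula: d = sqrt((x₂-x₁)² + (y₂-y₁)²)
dx = (-13) - (-7) = -6
dy = (-5) - (-3) = -2
d = sqrt((-6)² + (-2)²) = sqrt(36 + 4) = sqrt(40) = 6.32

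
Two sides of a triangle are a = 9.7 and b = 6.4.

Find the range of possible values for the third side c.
By the triangle inequality: |a - b| < c < a + b
|9.7 - 6.4| < c < 9.7 + 6.4
3.3 < c < 16.1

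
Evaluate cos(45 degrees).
cos(45 degrees) = sqrt(2)/2
Decimal approximation: 0.7071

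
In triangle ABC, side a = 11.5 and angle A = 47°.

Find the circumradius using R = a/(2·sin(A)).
R = a/(2·sin(A)) = 11.5/(2·sin(47°))
R = 11.5/(2·0.731354) = 11.5/1.462707 = 7.862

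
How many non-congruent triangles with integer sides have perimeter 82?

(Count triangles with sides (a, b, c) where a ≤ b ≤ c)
With a ≤ b ≤ c and a + b + c = 82, the triangle inequality a + b > c gives c < 82/2, so c ≤ 40.
Iterate a from 1 to ⌊p/3⌋ = 27; for each a, b ranges from a to ⌊(p−a)/2⌋ with c = p − a − b, keeping only c ≥ b.
Triples: (2, 40, 40), (3, 39, 40), (4, 38, 40), …
Count = 140 triangles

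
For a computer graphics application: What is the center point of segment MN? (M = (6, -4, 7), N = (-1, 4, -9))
Midpoint = ((6-1)/2, (-4+4)/2, (7-9)/2) = (2.5, 0, -1)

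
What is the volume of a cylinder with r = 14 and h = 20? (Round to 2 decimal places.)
Volume = pi * r² * h
Volume = pi * 14² * 20
Volume = pi * 196 * 20
Volume = pi * 3920
Volume = 12315.04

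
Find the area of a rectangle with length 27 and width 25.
Area = length * width
Area = 27 * 25
Area = 675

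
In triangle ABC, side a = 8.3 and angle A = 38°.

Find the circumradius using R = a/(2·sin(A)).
R = a/(2·sin(A)) = 8.3/(2·sin(38°))
R = 8.3/(2·0.615661) = 8.3/1.231323 = 6.741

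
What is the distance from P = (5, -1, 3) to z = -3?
d = |0(5) + 0(-1) + 1(3) - (-3)| / √(0² + 0² + 1²) = 6/√1 = 6.0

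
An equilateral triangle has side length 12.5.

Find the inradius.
For an equilateral triangle, r = s/(2√3) where s is the side.
r = 12.5/(2√3) = 12.5/3.464102 = 3.608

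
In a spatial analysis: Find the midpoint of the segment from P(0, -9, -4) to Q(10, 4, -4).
Midpoint = ((0+10)/2, (-9+4)/2, (-4-4)/2) = (5, -2.5, -4)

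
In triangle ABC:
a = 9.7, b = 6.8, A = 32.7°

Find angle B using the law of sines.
sin(B)/b = sin(A)/a
sin(B) = b·sin(A)/a = 6.8·sin(32.7°)/9.7 = 0.378725
B = arcsin(0.378725) = 22.25°  (b ≤ a, so B ≤ A and the acute solution is unique)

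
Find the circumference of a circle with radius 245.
Circumference = 2 * pi * r
Circumference = 2 * pi * 245
Circumference = 1539.38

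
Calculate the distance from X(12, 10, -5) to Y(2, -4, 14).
d = √[(-10)² + (-14)² + (19)²] = √657 = 25.63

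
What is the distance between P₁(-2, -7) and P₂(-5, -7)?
Using the distance formula: d = sqrt((x₂-x₁)² + (y₂-y₁)²)
dx = (-5) - (-2) = -3
dy = (-7) - (-7) = 0
d = sqrt((-3)² + 0²) = sqrt(9 + 0) = sqrt(9) = 3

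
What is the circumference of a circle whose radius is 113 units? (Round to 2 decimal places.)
Circumference = 2 * pi * r
Circumference = 2 * pi * 113
Circumference = 710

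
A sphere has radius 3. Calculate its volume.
Volume = (4/3) * pi * r³
Volume = (4/3) * pi * 3³
Volume = (4/3) * pi * 27
Volume = 113.10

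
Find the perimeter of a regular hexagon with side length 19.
Perimeter = number of sides * side length
Perimeter = 6 * 19
Perimeter = 114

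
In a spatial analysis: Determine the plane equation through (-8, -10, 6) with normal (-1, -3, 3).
d = n·P = (-1)(-8) + (-3)(-10) + (3)(6) = 56
Plane: -x - 3y + 3z = 56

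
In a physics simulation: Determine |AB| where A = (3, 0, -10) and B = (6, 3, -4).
d = √[(3)² + (3)² + (6)²] = √54 = 7.348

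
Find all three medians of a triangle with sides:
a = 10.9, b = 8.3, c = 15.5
Using m_x = ½√(2y² + 2z² - x²):
m_a = ½√(2·8.3² + 2·15.5² - 10.9²) = ½√499.47 = 11.17
m_b = ½√(2·10.9² + 2·15.5² - 8.3²) = ½√649.23 = 12.74
m_c = ½√(2·10.9² + 2·8.3² - 15.5²) = ½√135.15 = 5.813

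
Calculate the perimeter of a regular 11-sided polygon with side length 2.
Perimeter = number of sides * side length
Perimeter = 11 * 2
Perimeter = 22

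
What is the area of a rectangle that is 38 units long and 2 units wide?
Area = length * width
Area = 38 * 2
Area = 76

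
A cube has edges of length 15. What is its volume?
Volume = s³
Volume = 15³
Volume = 3375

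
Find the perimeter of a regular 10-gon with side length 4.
Perimeter = number of sides * side length
Perimeter = 10 * 4
Perimeter = 40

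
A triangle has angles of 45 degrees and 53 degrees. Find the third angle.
Sum of angles in a triangle = 180 degrees
Third angle = 180 - 45 - 53
Third angle = 82 degrees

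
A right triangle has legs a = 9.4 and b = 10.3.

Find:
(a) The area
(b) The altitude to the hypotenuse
(a) Area = ½ab = ½·9.4·10.3 = 48.41
(b) Hypotenuse c = √(9.4² + 10.3²) = √194.45 = 13.9445
    Area = ½·c·h_c  →  h_c = 2·Area/c = 2·48.41/13.9445 = 6.943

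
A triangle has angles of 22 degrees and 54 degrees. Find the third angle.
Sum of angles in a triangle = 180 degrees
Third angle = 180 - 22 - 54
Third angle = 104 degrees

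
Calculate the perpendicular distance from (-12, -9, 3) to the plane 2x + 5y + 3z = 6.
d = |2(-12) + 5(-9) + 3(3) - (6)| / √(2² + 5² + 3²) = 66/√38 = 10.71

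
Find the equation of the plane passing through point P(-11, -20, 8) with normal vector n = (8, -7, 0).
d = n·P = (8)(-11) + (-7)(-20) + (0)(8) = 52
Plane: 8x - 7y = 52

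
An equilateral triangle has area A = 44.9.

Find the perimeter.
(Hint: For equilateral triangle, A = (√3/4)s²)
A = (√3/4)s²  →  s² = 4A/√3 = 4·44.9/√3 = 103.692
s = 10.1829
Perimeter = 3s = 30.55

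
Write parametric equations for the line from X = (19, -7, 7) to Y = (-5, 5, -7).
Direction vector d = Y - X = (-24, 12, -14)
x = 19 - 24t, y = -7 + 12t, z = 7 - 14t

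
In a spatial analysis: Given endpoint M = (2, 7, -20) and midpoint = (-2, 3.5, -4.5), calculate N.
N = (2×(-2) - 2, 2×3.5 - 7, 2×(-4.5) - (-20)) = (-6, 0, 11)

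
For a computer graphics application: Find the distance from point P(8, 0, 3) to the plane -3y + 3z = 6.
d = |0(8) + (-3)(0) + 3(3) - (6)| / √(0² + (-3)² + 3²) = 3/√18 = 0.7071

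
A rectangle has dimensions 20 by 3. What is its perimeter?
Perimeter = 2 * (length + width)
Perimeter = 2 * (20 + 3)
Perimeter = 2 * 23
Perimeter = 46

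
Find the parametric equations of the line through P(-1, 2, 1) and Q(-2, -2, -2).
Direction vector d = Q - P = (-1, -4, -3)
x = -1 - t, y = 2 - 4t, z = 1 - 3t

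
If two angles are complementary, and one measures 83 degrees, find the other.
Complementary angles sum to 90 degrees.
Other angle = 90 - 83
Other angle = 7 degrees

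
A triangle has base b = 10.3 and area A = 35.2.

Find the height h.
A = ½bh  →  h = 2A/b
h = 2·35.2/10.3 = 6.835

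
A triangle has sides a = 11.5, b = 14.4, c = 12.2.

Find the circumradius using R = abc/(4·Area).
s = (a+b+c)/2 = 19.05
Area = √(s(s-a)(s-b)(s-c)) = √(19.05·7.55·4.65·6.85) = 67.685
R = abc/(4·Area) = (11.5·14.4·12.2)/(4·67.685) = 2020.32/270.74 = 7.462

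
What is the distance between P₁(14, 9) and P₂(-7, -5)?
Using the distance formula: d = sqrt((x₂-x₁)² + (y₂-y₁)²)
dx = (-7) - 14 = -21
dy = (-5) - 9 = -14
d = sqrt((-21)² + (-14)²) = sqrt(441 + 196) = sqrt(637) = 25.24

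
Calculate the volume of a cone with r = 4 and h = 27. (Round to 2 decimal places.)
Volume = (1/3) * pi * r² * h
Volume = (1/3) * pi * 4² * 27
Volume = (1/3) * pi * 16 * 27
Volume = (1/3) * pi * 432
Volume = 452.39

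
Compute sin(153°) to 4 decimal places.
sin(153 degrees) = 0.454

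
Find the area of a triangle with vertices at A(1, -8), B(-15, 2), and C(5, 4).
Using the coordinate formula: Area = (1/2)|x₁(y₂-y₃) + x₂(y₃-y₁) + x₃(y₁-y₂)|
Area = (1/2)|1(2-4) + (-15)(4-(-8)) + 5((-8)-2)|
Area = (1/2)|1*(-2) + (-15)*12 + 5*(-10)|
Area = (1/2)|(-2) + (-180) + (-50)|
Area = (1/2)*232 = 116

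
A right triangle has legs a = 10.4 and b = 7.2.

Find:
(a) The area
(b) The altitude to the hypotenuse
(a) Area = ½ab = ½·10.4·7.2 = 37.44
(b) Hypotenuse c = √(10.4² + 7.2²) = √160 = 12.6491
    Area = ½·c·h_c  →  h_c = 2·Area/c = 2·37.44/12.6491 = 5.92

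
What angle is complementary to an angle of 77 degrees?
Complementary angles sum to 90 degrees.
Other angle = 90 - 77
Other angle = 13 degrees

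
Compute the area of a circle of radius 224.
Area = pi * r²
Area = pi * 224²
Area = pi * 50176
Area = 157632.55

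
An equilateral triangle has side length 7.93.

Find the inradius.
For an equilateral triangle, r = s/(2√3) where s is the side.
r = 7.93/(2√3) = 7.93/3.464102 = 2.289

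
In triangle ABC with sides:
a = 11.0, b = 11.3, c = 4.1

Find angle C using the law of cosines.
cos(C) = (a² + b² - c²)/(2ab)
cos(C) = (11.0² + 11.3² - 4.1²)/(2·11.0·11.3) = 231.88/248.6 = 0.932743
C = arccos(0.932743) = 21.13°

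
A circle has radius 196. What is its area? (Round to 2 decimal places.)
Area = pi * r²
Area = pi * 196²
Area = pi * 38416
Area = 120687.42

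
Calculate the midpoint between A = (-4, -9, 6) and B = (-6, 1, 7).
Midpoint = ((-4-6)/2, (-9+1)/2, (6+7)/2) = (-5, -4, 6.5)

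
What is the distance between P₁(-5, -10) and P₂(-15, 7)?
Using the distance formula: d = sqrt((x₂-x₁)² + (y₂-y₁)²)
dx = (-15) - (-5) = -10
dy = 7 - (-10) = 17
d = sqrt((-10)² + 17²) = sqrt(100 + 289) = sqrt(389) = 19.72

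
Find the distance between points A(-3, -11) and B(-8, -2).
Using the distance formula: d = sqrt((x₂-x₁)² + (y₂-y₁)²)
dx = (-8) - (-3) = -5
dy = (-2) - (-11) = 9
d = sqrt((-5)² + 9²) = sqrt(25 + 81) = sqrt(106) = 10.30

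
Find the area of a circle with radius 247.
Area = pi * r²
Area = pi * 247²
Area = pi * 61009
Area = 191665.43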